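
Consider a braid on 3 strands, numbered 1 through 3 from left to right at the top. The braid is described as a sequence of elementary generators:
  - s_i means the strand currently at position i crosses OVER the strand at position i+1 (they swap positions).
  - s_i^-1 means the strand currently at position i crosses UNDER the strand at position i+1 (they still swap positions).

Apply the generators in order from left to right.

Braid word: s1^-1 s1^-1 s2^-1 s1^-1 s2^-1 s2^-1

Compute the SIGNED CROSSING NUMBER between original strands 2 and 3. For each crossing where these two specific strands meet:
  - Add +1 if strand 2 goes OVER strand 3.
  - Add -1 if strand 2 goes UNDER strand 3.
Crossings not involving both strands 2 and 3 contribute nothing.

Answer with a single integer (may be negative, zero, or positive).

Answer: -1

Derivation:
Gen 1: crossing 1x2. Both 2&3? no. Sum: 0
Gen 2: crossing 2x1. Both 2&3? no. Sum: 0
Gen 3: 2 under 3. Both 2&3? yes. Contrib: -1. Sum: -1
Gen 4: crossing 1x3. Both 2&3? no. Sum: -1
Gen 5: crossing 1x2. Both 2&3? no. Sum: -1
Gen 6: crossing 2x1. Both 2&3? no. Sum: -1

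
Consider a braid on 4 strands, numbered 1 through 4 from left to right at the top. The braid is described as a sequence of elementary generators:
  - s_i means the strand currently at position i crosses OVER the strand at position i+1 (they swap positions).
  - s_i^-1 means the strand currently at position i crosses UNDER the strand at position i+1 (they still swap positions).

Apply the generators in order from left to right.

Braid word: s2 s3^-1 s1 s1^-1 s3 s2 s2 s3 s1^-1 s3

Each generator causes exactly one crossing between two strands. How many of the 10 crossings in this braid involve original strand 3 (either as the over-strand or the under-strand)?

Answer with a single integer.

Answer: 6

Derivation:
Gen 1: crossing 2x3. Involves strand 3? yes. Count so far: 1
Gen 2: crossing 2x4. Involves strand 3? no. Count so far: 1
Gen 3: crossing 1x3. Involves strand 3? yes. Count so far: 2
Gen 4: crossing 3x1. Involves strand 3? yes. Count so far: 3
Gen 5: crossing 4x2. Involves strand 3? no. Count so far: 3
Gen 6: crossing 3x2. Involves strand 3? yes. Count so far: 4
Gen 7: crossing 2x3. Involves strand 3? yes. Count so far: 5
Gen 8: crossing 2x4. Involves strand 3? no. Count so far: 5
Gen 9: crossing 1x3. Involves strand 3? yes. Count so far: 6
Gen 10: crossing 4x2. Involves strand 3? no. Count so far: 6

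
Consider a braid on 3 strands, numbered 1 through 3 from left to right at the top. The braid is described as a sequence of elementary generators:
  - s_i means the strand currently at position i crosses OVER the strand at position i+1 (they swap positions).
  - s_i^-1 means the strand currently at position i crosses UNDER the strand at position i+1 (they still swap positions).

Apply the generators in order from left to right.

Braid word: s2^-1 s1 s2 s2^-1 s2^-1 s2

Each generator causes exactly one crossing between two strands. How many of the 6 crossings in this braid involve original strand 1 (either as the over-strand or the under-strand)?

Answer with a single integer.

Gen 1: crossing 2x3. Involves strand 1? no. Count so far: 0
Gen 2: crossing 1x3. Involves strand 1? yes. Count so far: 1
Gen 3: crossing 1x2. Involves strand 1? yes. Count so far: 2
Gen 4: crossing 2x1. Involves strand 1? yes. Count so far: 3
Gen 5: crossing 1x2. Involves strand 1? yes. Count so far: 4
Gen 6: crossing 2x1. Involves strand 1? yes. Count so far: 5

Answer: 5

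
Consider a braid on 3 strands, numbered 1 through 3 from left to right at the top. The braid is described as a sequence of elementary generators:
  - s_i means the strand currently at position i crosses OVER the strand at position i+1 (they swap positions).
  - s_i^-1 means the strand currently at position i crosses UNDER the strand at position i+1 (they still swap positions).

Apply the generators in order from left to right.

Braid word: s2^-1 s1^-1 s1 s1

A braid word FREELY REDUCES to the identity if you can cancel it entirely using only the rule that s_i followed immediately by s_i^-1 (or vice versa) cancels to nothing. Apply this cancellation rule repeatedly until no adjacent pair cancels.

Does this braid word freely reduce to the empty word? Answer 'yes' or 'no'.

Answer: no

Derivation:
Gen 1 (s2^-1): push. Stack: [s2^-1]
Gen 2 (s1^-1): push. Stack: [s2^-1 s1^-1]
Gen 3 (s1): cancels prior s1^-1. Stack: [s2^-1]
Gen 4 (s1): push. Stack: [s2^-1 s1]
Reduced word: s2^-1 s1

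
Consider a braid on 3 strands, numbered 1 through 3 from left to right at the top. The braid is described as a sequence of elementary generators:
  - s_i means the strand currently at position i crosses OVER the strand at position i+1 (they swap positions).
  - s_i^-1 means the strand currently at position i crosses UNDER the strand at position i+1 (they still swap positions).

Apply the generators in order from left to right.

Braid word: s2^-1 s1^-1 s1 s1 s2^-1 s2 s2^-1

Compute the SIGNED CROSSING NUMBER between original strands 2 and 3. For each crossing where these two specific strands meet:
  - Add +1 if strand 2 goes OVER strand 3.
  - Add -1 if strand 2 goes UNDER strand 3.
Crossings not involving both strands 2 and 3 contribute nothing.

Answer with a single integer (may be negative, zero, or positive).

Answer: -1

Derivation:
Gen 1: 2 under 3. Both 2&3? yes. Contrib: -1. Sum: -1
Gen 2: crossing 1x3. Both 2&3? no. Sum: -1
Gen 3: crossing 3x1. Both 2&3? no. Sum: -1
Gen 4: crossing 1x3. Both 2&3? no. Sum: -1
Gen 5: crossing 1x2. Both 2&3? no. Sum: -1
Gen 6: crossing 2x1. Both 2&3? no. Sum: -1
Gen 7: crossing 1x2. Both 2&3? no. Sum: -1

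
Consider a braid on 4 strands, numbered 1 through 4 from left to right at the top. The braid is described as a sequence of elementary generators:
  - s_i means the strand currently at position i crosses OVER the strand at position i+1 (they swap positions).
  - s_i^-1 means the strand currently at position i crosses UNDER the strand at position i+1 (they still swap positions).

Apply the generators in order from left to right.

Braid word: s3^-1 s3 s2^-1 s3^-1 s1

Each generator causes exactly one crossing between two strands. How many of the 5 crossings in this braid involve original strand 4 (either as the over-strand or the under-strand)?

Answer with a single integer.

Answer: 3

Derivation:
Gen 1: crossing 3x4. Involves strand 4? yes. Count so far: 1
Gen 2: crossing 4x3. Involves strand 4? yes. Count so far: 2
Gen 3: crossing 2x3. Involves strand 4? no. Count so far: 2
Gen 4: crossing 2x4. Involves strand 4? yes. Count so far: 3
Gen 5: crossing 1x3. Involves strand 4? no. Count so far: 3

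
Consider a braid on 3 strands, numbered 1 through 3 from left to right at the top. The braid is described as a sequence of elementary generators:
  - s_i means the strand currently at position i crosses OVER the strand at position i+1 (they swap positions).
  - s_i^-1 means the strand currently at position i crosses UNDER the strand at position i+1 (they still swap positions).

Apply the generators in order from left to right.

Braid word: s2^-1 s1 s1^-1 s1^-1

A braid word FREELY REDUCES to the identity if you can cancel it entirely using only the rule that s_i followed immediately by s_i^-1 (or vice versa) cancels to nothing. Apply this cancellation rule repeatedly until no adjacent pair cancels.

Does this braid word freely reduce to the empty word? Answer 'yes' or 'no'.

Gen 1 (s2^-1): push. Stack: [s2^-1]
Gen 2 (s1): push. Stack: [s2^-1 s1]
Gen 3 (s1^-1): cancels prior s1. Stack: [s2^-1]
Gen 4 (s1^-1): push. Stack: [s2^-1 s1^-1]
Reduced word: s2^-1 s1^-1

Answer: no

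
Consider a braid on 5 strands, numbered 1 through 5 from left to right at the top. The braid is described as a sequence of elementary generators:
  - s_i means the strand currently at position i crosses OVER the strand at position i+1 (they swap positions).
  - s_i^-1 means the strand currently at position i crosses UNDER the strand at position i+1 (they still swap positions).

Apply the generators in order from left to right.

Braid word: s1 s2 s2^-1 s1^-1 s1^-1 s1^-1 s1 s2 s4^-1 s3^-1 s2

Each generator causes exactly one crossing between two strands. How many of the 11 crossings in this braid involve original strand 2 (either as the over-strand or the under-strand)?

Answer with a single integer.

Gen 1: crossing 1x2. Involves strand 2? yes. Count so far: 1
Gen 2: crossing 1x3. Involves strand 2? no. Count so far: 1
Gen 3: crossing 3x1. Involves strand 2? no. Count so far: 1
Gen 4: crossing 2x1. Involves strand 2? yes. Count so far: 2
Gen 5: crossing 1x2. Involves strand 2? yes. Count so far: 3
Gen 6: crossing 2x1. Involves strand 2? yes. Count so far: 4
Gen 7: crossing 1x2. Involves strand 2? yes. Count so far: 5
Gen 8: crossing 1x3. Involves strand 2? no. Count so far: 5
Gen 9: crossing 4x5. Involves strand 2? no. Count so far: 5
Gen 10: crossing 1x5. Involves strand 2? no. Count so far: 5
Gen 11: crossing 3x5. Involves strand 2? no. Count so far: 5

Answer: 5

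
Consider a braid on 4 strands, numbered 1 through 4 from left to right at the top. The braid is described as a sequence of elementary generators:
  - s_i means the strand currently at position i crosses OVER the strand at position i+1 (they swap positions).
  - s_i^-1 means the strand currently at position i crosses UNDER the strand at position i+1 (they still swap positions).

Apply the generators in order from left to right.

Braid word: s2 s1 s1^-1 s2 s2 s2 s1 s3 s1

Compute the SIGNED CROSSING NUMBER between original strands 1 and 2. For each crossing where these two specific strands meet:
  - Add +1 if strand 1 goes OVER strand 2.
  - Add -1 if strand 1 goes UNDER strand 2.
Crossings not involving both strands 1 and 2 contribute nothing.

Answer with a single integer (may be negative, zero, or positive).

Gen 1: crossing 2x3. Both 1&2? no. Sum: 0
Gen 2: crossing 1x3. Both 1&2? no. Sum: 0
Gen 3: crossing 3x1. Both 1&2? no. Sum: 0
Gen 4: crossing 3x2. Both 1&2? no. Sum: 0
Gen 5: crossing 2x3. Both 1&2? no. Sum: 0
Gen 6: crossing 3x2. Both 1&2? no. Sum: 0
Gen 7: 1 over 2. Both 1&2? yes. Contrib: +1. Sum: 1
Gen 8: crossing 3x4. Both 1&2? no. Sum: 1
Gen 9: 2 over 1. Both 1&2? yes. Contrib: -1. Sum: 0

Answer: 0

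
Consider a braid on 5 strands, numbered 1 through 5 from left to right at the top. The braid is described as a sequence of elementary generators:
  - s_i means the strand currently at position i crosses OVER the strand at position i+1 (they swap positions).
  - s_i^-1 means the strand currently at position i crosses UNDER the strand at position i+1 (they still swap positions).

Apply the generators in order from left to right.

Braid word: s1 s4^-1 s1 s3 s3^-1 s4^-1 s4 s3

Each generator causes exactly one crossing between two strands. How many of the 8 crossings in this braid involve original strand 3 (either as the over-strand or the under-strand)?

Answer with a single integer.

Answer: 3

Derivation:
Gen 1: crossing 1x2. Involves strand 3? no. Count so far: 0
Gen 2: crossing 4x5. Involves strand 3? no. Count so far: 0
Gen 3: crossing 2x1. Involves strand 3? no. Count so far: 0
Gen 4: crossing 3x5. Involves strand 3? yes. Count so far: 1
Gen 5: crossing 5x3. Involves strand 3? yes. Count so far: 2
Gen 6: crossing 5x4. Involves strand 3? no. Count so far: 2
Gen 7: crossing 4x5. Involves strand 3? no. Count so far: 2
Gen 8: crossing 3x5. Involves strand 3? yes. Count so far: 3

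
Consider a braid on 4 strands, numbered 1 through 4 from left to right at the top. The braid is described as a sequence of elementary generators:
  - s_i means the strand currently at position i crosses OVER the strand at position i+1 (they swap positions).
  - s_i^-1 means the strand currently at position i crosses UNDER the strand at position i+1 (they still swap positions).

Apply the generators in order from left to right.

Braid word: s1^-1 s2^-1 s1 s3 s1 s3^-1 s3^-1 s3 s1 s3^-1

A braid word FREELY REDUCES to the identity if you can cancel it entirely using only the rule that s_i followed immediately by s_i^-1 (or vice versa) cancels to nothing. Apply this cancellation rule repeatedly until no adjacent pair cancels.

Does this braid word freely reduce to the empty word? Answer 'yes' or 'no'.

Gen 1 (s1^-1): push. Stack: [s1^-1]
Gen 2 (s2^-1): push. Stack: [s1^-1 s2^-1]
Gen 3 (s1): push. Stack: [s1^-1 s2^-1 s1]
Gen 4 (s3): push. Stack: [s1^-1 s2^-1 s1 s3]
Gen 5 (s1): push. Stack: [s1^-1 s2^-1 s1 s3 s1]
Gen 6 (s3^-1): push. Stack: [s1^-1 s2^-1 s1 s3 s1 s3^-1]
Gen 7 (s3^-1): push. Stack: [s1^-1 s2^-1 s1 s3 s1 s3^-1 s3^-1]
Gen 8 (s3): cancels prior s3^-1. Stack: [s1^-1 s2^-1 s1 s3 s1 s3^-1]
Gen 9 (s1): push. Stack: [s1^-1 s2^-1 s1 s3 s1 s3^-1 s1]
Gen 10 (s3^-1): push. Stack: [s1^-1 s2^-1 s1 s3 s1 s3^-1 s1 s3^-1]
Reduced word: s1^-1 s2^-1 s1 s3 s1 s3^-1 s1 s3^-1

Answer: no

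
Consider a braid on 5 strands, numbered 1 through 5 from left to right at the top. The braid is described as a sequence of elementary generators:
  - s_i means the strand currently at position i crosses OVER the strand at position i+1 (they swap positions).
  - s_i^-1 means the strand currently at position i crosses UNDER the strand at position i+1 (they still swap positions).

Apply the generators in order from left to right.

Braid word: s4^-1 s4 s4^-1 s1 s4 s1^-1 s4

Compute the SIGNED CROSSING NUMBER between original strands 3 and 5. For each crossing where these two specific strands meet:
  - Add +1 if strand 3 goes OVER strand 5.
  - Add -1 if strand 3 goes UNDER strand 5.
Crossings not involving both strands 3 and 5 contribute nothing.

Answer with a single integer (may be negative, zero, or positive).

Answer: 0

Derivation:
Gen 1: crossing 4x5. Both 3&5? no. Sum: 0
Gen 2: crossing 5x4. Both 3&5? no. Sum: 0
Gen 3: crossing 4x5. Both 3&5? no. Sum: 0
Gen 4: crossing 1x2. Both 3&5? no. Sum: 0
Gen 5: crossing 5x4. Both 3&5? no. Sum: 0
Gen 6: crossing 2x1. Both 3&5? no. Sum: 0
Gen 7: crossing 4x5. Both 3&5? no. Sum: 0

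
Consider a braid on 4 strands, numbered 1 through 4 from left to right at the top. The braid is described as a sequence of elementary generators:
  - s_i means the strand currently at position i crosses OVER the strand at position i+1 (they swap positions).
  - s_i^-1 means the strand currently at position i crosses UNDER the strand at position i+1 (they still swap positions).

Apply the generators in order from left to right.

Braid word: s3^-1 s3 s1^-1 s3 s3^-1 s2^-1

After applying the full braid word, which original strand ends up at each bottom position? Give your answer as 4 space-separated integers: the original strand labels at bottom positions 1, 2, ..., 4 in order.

Gen 1 (s3^-1): strand 3 crosses under strand 4. Perm now: [1 2 4 3]
Gen 2 (s3): strand 4 crosses over strand 3. Perm now: [1 2 3 4]
Gen 3 (s1^-1): strand 1 crosses under strand 2. Perm now: [2 1 3 4]
Gen 4 (s3): strand 3 crosses over strand 4. Perm now: [2 1 4 3]
Gen 5 (s3^-1): strand 4 crosses under strand 3. Perm now: [2 1 3 4]
Gen 6 (s2^-1): strand 1 crosses under strand 3. Perm now: [2 3 1 4]

Answer: 2 3 1 4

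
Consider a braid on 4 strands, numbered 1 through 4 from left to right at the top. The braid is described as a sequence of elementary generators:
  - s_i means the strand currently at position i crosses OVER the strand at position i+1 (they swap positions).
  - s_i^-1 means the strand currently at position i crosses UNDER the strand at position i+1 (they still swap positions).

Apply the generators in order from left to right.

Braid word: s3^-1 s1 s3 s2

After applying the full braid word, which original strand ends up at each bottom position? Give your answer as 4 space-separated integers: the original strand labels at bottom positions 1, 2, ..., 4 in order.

Answer: 2 3 1 4

Derivation:
Gen 1 (s3^-1): strand 3 crosses under strand 4. Perm now: [1 2 4 3]
Gen 2 (s1): strand 1 crosses over strand 2. Perm now: [2 1 4 3]
Gen 3 (s3): strand 4 crosses over strand 3. Perm now: [2 1 3 4]
Gen 4 (s2): strand 1 crosses over strand 3. Perm now: [2 3 1 4]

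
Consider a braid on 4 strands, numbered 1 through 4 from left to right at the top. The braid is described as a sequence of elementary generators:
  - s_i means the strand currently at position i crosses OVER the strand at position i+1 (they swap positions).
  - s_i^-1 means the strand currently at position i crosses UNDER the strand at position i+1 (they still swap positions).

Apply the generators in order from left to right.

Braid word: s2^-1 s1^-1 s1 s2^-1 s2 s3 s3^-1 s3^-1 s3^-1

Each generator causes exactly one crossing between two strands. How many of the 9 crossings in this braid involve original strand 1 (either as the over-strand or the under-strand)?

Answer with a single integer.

Gen 1: crossing 2x3. Involves strand 1? no. Count so far: 0
Gen 2: crossing 1x3. Involves strand 1? yes. Count so far: 1
Gen 3: crossing 3x1. Involves strand 1? yes. Count so far: 2
Gen 4: crossing 3x2. Involves strand 1? no. Count so far: 2
Gen 5: crossing 2x3. Involves strand 1? no. Count so far: 2
Gen 6: crossing 2x4. Involves strand 1? no. Count so far: 2
Gen 7: crossing 4x2. Involves strand 1? no. Count so far: 2
Gen 8: crossing 2x4. Involves strand 1? no. Count so far: 2
Gen 9: crossing 4x2. Involves strand 1? no. Count so far: 2

Answer: 2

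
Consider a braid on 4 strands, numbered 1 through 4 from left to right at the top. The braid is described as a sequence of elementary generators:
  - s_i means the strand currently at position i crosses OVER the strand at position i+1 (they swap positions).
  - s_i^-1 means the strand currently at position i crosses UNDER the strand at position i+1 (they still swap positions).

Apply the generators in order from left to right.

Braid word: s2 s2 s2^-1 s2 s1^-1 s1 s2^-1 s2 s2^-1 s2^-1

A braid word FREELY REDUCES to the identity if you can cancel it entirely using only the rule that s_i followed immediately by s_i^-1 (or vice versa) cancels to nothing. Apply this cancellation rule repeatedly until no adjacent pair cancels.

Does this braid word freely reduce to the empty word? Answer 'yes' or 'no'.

Answer: yes

Derivation:
Gen 1 (s2): push. Stack: [s2]
Gen 2 (s2): push. Stack: [s2 s2]
Gen 3 (s2^-1): cancels prior s2. Stack: [s2]
Gen 4 (s2): push. Stack: [s2 s2]
Gen 5 (s1^-1): push. Stack: [s2 s2 s1^-1]
Gen 6 (s1): cancels prior s1^-1. Stack: [s2 s2]
Gen 7 (s2^-1): cancels prior s2. Stack: [s2]
Gen 8 (s2): push. Stack: [s2 s2]
Gen 9 (s2^-1): cancels prior s2. Stack: [s2]
Gen 10 (s2^-1): cancels prior s2. Stack: []
Reduced word: (empty)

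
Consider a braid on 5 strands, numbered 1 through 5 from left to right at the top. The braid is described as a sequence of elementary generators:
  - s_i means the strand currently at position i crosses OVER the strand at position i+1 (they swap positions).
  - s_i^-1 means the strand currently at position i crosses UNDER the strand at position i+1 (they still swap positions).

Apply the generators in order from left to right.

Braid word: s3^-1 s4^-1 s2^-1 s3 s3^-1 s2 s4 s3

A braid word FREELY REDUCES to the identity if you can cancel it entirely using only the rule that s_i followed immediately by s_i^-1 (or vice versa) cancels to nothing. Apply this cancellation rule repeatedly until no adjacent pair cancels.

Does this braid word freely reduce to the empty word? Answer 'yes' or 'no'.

Gen 1 (s3^-1): push. Stack: [s3^-1]
Gen 2 (s4^-1): push. Stack: [s3^-1 s4^-1]
Gen 3 (s2^-1): push. Stack: [s3^-1 s4^-1 s2^-1]
Gen 4 (s3): push. Stack: [s3^-1 s4^-1 s2^-1 s3]
Gen 5 (s3^-1): cancels prior s3. Stack: [s3^-1 s4^-1 s2^-1]
Gen 6 (s2): cancels prior s2^-1. Stack: [s3^-1 s4^-1]
Gen 7 (s4): cancels prior s4^-1. Stack: [s3^-1]
Gen 8 (s3): cancels prior s3^-1. Stack: []
Reduced word: (empty)

Answer: yes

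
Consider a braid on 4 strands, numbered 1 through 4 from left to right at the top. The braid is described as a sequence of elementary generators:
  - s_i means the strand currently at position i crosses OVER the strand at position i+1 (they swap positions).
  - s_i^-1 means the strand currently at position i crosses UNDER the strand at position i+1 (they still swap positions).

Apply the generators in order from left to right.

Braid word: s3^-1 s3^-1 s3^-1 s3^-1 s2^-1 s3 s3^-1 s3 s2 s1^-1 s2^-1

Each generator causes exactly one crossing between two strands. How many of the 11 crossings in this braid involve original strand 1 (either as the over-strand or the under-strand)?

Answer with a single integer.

Answer: 2

Derivation:
Gen 1: crossing 3x4. Involves strand 1? no. Count so far: 0
Gen 2: crossing 4x3. Involves strand 1? no. Count so far: 0
Gen 3: crossing 3x4. Involves strand 1? no. Count so far: 0
Gen 4: crossing 4x3. Involves strand 1? no. Count so far: 0
Gen 5: crossing 2x3. Involves strand 1? no. Count so far: 0
Gen 6: crossing 2x4. Involves strand 1? no. Count so far: 0
Gen 7: crossing 4x2. Involves strand 1? no. Count so far: 0
Gen 8: crossing 2x4. Involves strand 1? no. Count so far: 0
Gen 9: crossing 3x4. Involves strand 1? no. Count so far: 0
Gen 10: crossing 1x4. Involves strand 1? yes. Count so far: 1
Gen 11: crossing 1x3. Involves strand 1? yes. Count so far: 2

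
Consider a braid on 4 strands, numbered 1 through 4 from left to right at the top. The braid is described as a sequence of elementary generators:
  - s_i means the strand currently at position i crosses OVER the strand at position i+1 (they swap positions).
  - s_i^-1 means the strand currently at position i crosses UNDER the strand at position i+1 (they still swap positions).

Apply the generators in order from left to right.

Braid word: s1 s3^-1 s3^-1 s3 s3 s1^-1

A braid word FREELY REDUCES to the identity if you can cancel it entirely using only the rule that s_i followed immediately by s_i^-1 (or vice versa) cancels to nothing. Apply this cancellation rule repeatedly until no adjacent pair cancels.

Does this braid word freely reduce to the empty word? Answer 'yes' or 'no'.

Answer: yes

Derivation:
Gen 1 (s1): push. Stack: [s1]
Gen 2 (s3^-1): push. Stack: [s1 s3^-1]
Gen 3 (s3^-1): push. Stack: [s1 s3^-1 s3^-1]
Gen 4 (s3): cancels prior s3^-1. Stack: [s1 s3^-1]
Gen 5 (s3): cancels prior s3^-1. Stack: [s1]
Gen 6 (s1^-1): cancels prior s1. Stack: []
Reduced word: (empty)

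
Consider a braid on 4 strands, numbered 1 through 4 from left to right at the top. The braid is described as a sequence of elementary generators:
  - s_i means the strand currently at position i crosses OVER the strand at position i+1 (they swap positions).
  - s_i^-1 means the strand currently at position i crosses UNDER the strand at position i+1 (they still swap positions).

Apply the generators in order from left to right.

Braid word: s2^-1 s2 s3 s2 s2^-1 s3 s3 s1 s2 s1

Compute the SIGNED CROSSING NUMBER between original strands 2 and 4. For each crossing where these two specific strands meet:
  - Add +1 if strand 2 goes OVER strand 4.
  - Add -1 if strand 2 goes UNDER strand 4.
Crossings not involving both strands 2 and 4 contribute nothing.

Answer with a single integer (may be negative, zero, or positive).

Gen 1: crossing 2x3. Both 2&4? no. Sum: 0
Gen 2: crossing 3x2. Both 2&4? no. Sum: 0
Gen 3: crossing 3x4. Both 2&4? no. Sum: 0
Gen 4: 2 over 4. Both 2&4? yes. Contrib: +1. Sum: 1
Gen 5: 4 under 2. Both 2&4? yes. Contrib: +1. Sum: 2
Gen 6: crossing 4x3. Both 2&4? no. Sum: 2
Gen 7: crossing 3x4. Both 2&4? no. Sum: 2
Gen 8: crossing 1x2. Both 2&4? no. Sum: 2
Gen 9: crossing 1x4. Both 2&4? no. Sum: 2
Gen 10: 2 over 4. Both 2&4? yes. Contrib: +1. Sum: 3

Answer: 3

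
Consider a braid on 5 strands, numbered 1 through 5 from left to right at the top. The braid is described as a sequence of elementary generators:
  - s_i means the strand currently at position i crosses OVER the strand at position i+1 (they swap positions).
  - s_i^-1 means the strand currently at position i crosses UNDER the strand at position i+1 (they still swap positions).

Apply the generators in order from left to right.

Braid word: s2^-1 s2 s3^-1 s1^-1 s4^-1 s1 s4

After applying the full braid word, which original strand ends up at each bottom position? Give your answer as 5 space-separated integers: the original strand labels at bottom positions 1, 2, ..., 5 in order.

Gen 1 (s2^-1): strand 2 crosses under strand 3. Perm now: [1 3 2 4 5]
Gen 2 (s2): strand 3 crosses over strand 2. Perm now: [1 2 3 4 5]
Gen 3 (s3^-1): strand 3 crosses under strand 4. Perm now: [1 2 4 3 5]
Gen 4 (s1^-1): strand 1 crosses under strand 2. Perm now: [2 1 4 3 5]
Gen 5 (s4^-1): strand 3 crosses under strand 5. Perm now: [2 1 4 5 3]
Gen 6 (s1): strand 2 crosses over strand 1. Perm now: [1 2 4 5 3]
Gen 7 (s4): strand 5 crosses over strand 3. Perm now: [1 2 4 3 5]

Answer: 1 2 4 3 5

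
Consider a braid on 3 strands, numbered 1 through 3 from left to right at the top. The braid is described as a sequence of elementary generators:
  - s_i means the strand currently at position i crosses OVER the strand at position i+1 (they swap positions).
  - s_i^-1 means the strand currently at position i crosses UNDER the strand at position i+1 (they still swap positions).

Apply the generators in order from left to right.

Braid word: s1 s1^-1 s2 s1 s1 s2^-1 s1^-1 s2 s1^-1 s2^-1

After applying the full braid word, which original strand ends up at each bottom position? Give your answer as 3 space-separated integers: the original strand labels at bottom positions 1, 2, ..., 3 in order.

Gen 1 (s1): strand 1 crosses over strand 2. Perm now: [2 1 3]
Gen 2 (s1^-1): strand 2 crosses under strand 1. Perm now: [1 2 3]
Gen 3 (s2): strand 2 crosses over strand 3. Perm now: [1 3 2]
Gen 4 (s1): strand 1 crosses over strand 3. Perm now: [3 1 2]
Gen 5 (s1): strand 3 crosses over strand 1. Perm now: [1 3 2]
Gen 6 (s2^-1): strand 3 crosses under strand 2. Perm now: [1 2 3]
Gen 7 (s1^-1): strand 1 crosses under strand 2. Perm now: [2 1 3]
Gen 8 (s2): strand 1 crosses over strand 3. Perm now: [2 3 1]
Gen 9 (s1^-1): strand 2 crosses under strand 3. Perm now: [3 2 1]
Gen 10 (s2^-1): strand 2 crosses under strand 1. Perm now: [3 1 2]

Answer: 3 1 2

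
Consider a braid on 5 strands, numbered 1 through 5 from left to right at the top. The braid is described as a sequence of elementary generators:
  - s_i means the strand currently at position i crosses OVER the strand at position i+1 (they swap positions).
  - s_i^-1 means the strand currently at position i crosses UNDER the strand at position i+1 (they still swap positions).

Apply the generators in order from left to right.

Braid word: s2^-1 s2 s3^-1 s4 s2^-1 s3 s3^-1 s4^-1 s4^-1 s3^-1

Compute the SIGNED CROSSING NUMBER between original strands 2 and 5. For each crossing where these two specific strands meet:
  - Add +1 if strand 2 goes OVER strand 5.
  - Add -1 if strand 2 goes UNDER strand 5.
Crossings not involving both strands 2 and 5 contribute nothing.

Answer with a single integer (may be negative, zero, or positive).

Answer: 1

Derivation:
Gen 1: crossing 2x3. Both 2&5? no. Sum: 0
Gen 2: crossing 3x2. Both 2&5? no. Sum: 0
Gen 3: crossing 3x4. Both 2&5? no. Sum: 0
Gen 4: crossing 3x5. Both 2&5? no. Sum: 0
Gen 5: crossing 2x4. Both 2&5? no. Sum: 0
Gen 6: 2 over 5. Both 2&5? yes. Contrib: +1. Sum: 1
Gen 7: 5 under 2. Both 2&5? yes. Contrib: +1. Sum: 2
Gen 8: crossing 5x3. Both 2&5? no. Sum: 2
Gen 9: crossing 3x5. Both 2&5? no. Sum: 2
Gen 10: 2 under 5. Both 2&5? yes. Contrib: -1. Sum: 1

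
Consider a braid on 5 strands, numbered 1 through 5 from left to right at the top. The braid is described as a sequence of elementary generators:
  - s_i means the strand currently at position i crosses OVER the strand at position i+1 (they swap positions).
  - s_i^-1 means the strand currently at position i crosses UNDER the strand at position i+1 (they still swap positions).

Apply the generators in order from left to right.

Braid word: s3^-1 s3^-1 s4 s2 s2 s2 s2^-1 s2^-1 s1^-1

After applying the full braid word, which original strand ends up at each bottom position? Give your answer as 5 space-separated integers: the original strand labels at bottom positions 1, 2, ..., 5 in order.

Gen 1 (s3^-1): strand 3 crosses under strand 4. Perm now: [1 2 4 3 5]
Gen 2 (s3^-1): strand 4 crosses under strand 3. Perm now: [1 2 3 4 5]
Gen 3 (s4): strand 4 crosses over strand 5. Perm now: [1 2 3 5 4]
Gen 4 (s2): strand 2 crosses over strand 3. Perm now: [1 3 2 5 4]
Gen 5 (s2): strand 3 crosses over strand 2. Perm now: [1 2 3 5 4]
Gen 6 (s2): strand 2 crosses over strand 3. Perm now: [1 3 2 5 4]
Gen 7 (s2^-1): strand 3 crosses under strand 2. Perm now: [1 2 3 5 4]
Gen 8 (s2^-1): strand 2 crosses under strand 3. Perm now: [1 3 2 5 4]
Gen 9 (s1^-1): strand 1 crosses under strand 3. Perm now: [3 1 2 5 4]

Answer: 3 1 2 5 4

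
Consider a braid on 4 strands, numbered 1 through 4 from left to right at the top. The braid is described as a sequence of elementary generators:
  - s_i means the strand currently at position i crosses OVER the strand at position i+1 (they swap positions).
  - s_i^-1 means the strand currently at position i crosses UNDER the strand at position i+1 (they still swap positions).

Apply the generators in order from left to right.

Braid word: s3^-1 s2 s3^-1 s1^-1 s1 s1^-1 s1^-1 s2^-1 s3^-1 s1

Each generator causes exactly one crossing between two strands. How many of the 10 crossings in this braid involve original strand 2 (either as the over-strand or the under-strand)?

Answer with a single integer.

Answer: 3

Derivation:
Gen 1: crossing 3x4. Involves strand 2? no. Count so far: 0
Gen 2: crossing 2x4. Involves strand 2? yes. Count so far: 1
Gen 3: crossing 2x3. Involves strand 2? yes. Count so far: 2
Gen 4: crossing 1x4. Involves strand 2? no. Count so far: 2
Gen 5: crossing 4x1. Involves strand 2? no. Count so far: 2
Gen 6: crossing 1x4. Involves strand 2? no. Count so far: 2
Gen 7: crossing 4x1. Involves strand 2? no. Count so far: 2
Gen 8: crossing 4x3. Involves strand 2? no. Count so far: 2
Gen 9: crossing 4x2. Involves strand 2? yes. Count so far: 3
Gen 10: crossing 1x3. Involves strand 2? no. Count so far: 3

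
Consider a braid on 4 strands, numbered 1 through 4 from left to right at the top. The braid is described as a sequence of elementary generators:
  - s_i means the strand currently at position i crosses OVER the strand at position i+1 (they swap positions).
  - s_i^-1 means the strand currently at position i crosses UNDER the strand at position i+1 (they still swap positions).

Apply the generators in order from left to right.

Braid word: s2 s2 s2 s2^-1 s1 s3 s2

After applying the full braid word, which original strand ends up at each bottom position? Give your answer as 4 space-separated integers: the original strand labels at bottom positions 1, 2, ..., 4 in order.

Answer: 2 4 1 3

Derivation:
Gen 1 (s2): strand 2 crosses over strand 3. Perm now: [1 3 2 4]
Gen 2 (s2): strand 3 crosses over strand 2. Perm now: [1 2 3 4]
Gen 3 (s2): strand 2 crosses over strand 3. Perm now: [1 3 2 4]
Gen 4 (s2^-1): strand 3 crosses under strand 2. Perm now: [1 2 3 4]
Gen 5 (s1): strand 1 crosses over strand 2. Perm now: [2 1 3 4]
Gen 6 (s3): strand 3 crosses over strand 4. Perm now: [2 1 4 3]
Gen 7 (s2): strand 1 crosses over strand 4. Perm now: [2 4 1 3]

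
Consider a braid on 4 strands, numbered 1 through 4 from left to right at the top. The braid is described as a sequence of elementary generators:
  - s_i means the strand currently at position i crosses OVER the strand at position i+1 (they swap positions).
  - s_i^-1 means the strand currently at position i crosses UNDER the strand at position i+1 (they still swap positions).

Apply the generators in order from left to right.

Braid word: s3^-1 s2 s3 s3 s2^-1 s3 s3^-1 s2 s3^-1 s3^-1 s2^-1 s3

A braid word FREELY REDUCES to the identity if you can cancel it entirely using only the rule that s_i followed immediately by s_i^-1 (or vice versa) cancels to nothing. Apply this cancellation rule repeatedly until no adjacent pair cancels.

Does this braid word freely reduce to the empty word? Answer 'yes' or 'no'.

Gen 1 (s3^-1): push. Stack: [s3^-1]
Gen 2 (s2): push. Stack: [s3^-1 s2]
Gen 3 (s3): push. Stack: [s3^-1 s2 s3]
Gen 4 (s3): push. Stack: [s3^-1 s2 s3 s3]
Gen 5 (s2^-1): push. Stack: [s3^-1 s2 s3 s3 s2^-1]
Gen 6 (s3): push. Stack: [s3^-1 s2 s3 s3 s2^-1 s3]
Gen 7 (s3^-1): cancels prior s3. Stack: [s3^-1 s2 s3 s3 s2^-1]
Gen 8 (s2): cancels prior s2^-1. Stack: [s3^-1 s2 s3 s3]
Gen 9 (s3^-1): cancels prior s3. Stack: [s3^-1 s2 s3]
Gen 10 (s3^-1): cancels prior s3. Stack: [s3^-1 s2]
Gen 11 (s2^-1): cancels prior s2. Stack: [s3^-1]
Gen 12 (s3): cancels prior s3^-1. Stack: []
Reduced word: (empty)

Answer: yes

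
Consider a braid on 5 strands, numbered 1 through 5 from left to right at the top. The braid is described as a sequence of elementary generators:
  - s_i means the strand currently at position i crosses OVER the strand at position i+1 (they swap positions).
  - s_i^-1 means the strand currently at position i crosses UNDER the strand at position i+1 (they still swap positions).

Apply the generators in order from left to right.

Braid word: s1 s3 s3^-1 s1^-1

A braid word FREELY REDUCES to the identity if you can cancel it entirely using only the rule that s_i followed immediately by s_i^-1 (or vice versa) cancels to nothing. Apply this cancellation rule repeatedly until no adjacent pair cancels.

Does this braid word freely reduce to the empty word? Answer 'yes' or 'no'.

Gen 1 (s1): push. Stack: [s1]
Gen 2 (s3): push. Stack: [s1 s3]
Gen 3 (s3^-1): cancels prior s3. Stack: [s1]
Gen 4 (s1^-1): cancels prior s1. Stack: []
Reduced word: (empty)

Answer: yes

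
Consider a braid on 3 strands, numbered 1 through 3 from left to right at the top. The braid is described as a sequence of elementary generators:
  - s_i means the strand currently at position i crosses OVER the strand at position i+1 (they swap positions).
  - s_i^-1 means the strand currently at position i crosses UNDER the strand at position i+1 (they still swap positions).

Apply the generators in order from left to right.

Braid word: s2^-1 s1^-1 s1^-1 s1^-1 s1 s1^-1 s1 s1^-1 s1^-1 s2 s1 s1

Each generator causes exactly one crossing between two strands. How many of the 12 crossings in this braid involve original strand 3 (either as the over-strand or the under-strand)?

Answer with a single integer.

Gen 1: crossing 2x3. Involves strand 3? yes. Count so far: 1
Gen 2: crossing 1x3. Involves strand 3? yes. Count so far: 2
Gen 3: crossing 3x1. Involves strand 3? yes. Count so far: 3
Gen 4: crossing 1x3. Involves strand 3? yes. Count so far: 4
Gen 5: crossing 3x1. Involves strand 3? yes. Count so far: 5
Gen 6: crossing 1x3. Involves strand 3? yes. Count so far: 6
Gen 7: crossing 3x1. Involves strand 3? yes. Count so far: 7
Gen 8: crossing 1x3. Involves strand 3? yes. Count so far: 8
Gen 9: crossing 3x1. Involves strand 3? yes. Count so far: 9
Gen 10: crossing 3x2. Involves strand 3? yes. Count so far: 10
Gen 11: crossing 1x2. Involves strand 3? no. Count so far: 10
Gen 12: crossing 2x1. Involves strand 3? no. Count so far: 10

Answer: 10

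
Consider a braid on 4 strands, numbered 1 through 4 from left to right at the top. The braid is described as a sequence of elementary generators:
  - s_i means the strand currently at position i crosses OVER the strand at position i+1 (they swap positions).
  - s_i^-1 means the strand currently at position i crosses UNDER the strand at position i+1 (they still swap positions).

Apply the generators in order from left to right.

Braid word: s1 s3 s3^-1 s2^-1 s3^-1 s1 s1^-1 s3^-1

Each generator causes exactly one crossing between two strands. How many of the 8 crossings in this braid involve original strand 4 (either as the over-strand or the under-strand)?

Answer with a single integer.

Answer: 4

Derivation:
Gen 1: crossing 1x2. Involves strand 4? no. Count so far: 0
Gen 2: crossing 3x4. Involves strand 4? yes. Count so far: 1
Gen 3: crossing 4x3. Involves strand 4? yes. Count so far: 2
Gen 4: crossing 1x3. Involves strand 4? no. Count so far: 2
Gen 5: crossing 1x4. Involves strand 4? yes. Count so far: 3
Gen 6: crossing 2x3. Involves strand 4? no. Count so far: 3
Gen 7: crossing 3x2. Involves strand 4? no. Count so far: 3
Gen 8: crossing 4x1. Involves strand 4? yes. Count so far: 4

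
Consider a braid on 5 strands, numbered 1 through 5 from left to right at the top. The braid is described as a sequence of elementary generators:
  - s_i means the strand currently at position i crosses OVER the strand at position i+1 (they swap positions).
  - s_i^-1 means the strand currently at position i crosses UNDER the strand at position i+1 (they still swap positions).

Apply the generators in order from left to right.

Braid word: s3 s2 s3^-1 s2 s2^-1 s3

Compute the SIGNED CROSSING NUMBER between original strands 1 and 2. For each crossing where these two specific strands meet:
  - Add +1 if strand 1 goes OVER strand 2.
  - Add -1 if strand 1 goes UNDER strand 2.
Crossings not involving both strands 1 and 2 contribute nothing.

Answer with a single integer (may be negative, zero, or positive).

Gen 1: crossing 3x4. Both 1&2? no. Sum: 0
Gen 2: crossing 2x4. Both 1&2? no. Sum: 0
Gen 3: crossing 2x3. Both 1&2? no. Sum: 0
Gen 4: crossing 4x3. Both 1&2? no. Sum: 0
Gen 5: crossing 3x4. Both 1&2? no. Sum: 0
Gen 6: crossing 3x2. Both 1&2? no. Sum: 0

Answer: 0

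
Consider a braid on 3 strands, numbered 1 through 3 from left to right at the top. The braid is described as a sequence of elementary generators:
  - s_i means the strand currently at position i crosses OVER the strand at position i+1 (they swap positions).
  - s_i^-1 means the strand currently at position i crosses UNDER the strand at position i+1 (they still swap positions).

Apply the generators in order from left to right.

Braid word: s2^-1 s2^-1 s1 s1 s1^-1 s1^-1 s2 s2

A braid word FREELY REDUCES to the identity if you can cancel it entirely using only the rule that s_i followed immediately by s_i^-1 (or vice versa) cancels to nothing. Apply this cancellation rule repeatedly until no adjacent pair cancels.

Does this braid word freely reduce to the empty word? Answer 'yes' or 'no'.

Answer: yes

Derivation:
Gen 1 (s2^-1): push. Stack: [s2^-1]
Gen 2 (s2^-1): push. Stack: [s2^-1 s2^-1]
Gen 3 (s1): push. Stack: [s2^-1 s2^-1 s1]
Gen 4 (s1): push. Stack: [s2^-1 s2^-1 s1 s1]
Gen 5 (s1^-1): cancels prior s1. Stack: [s2^-1 s2^-1 s1]
Gen 6 (s1^-1): cancels prior s1. Stack: [s2^-1 s2^-1]
Gen 7 (s2): cancels prior s2^-1. Stack: [s2^-1]
Gen 8 (s2): cancels prior s2^-1. Stack: []
Reduced word: (empty)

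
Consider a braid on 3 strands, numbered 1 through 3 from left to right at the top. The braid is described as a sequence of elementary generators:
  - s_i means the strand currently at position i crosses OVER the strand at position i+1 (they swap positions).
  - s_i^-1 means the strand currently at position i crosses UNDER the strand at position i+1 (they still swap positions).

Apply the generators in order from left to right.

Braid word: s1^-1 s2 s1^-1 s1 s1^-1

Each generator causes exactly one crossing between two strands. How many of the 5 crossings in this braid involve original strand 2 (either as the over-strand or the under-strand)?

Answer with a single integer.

Answer: 4

Derivation:
Gen 1: crossing 1x2. Involves strand 2? yes. Count so far: 1
Gen 2: crossing 1x3. Involves strand 2? no. Count so far: 1
Gen 3: crossing 2x3. Involves strand 2? yes. Count so far: 2
Gen 4: crossing 3x2. Involves strand 2? yes. Count so far: 3
Gen 5: crossing 2x3. Involves strand 2? yes. Count so far: 4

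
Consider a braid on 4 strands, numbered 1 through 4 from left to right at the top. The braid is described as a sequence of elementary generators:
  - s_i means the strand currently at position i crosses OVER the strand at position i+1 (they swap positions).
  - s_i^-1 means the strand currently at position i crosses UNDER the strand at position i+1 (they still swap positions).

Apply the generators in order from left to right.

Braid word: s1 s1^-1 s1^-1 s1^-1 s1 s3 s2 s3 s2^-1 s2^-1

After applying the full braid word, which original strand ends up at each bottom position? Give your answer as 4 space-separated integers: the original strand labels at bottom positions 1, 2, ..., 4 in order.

Gen 1 (s1): strand 1 crosses over strand 2. Perm now: [2 1 3 4]
Gen 2 (s1^-1): strand 2 crosses under strand 1. Perm now: [1 2 3 4]
Gen 3 (s1^-1): strand 1 crosses under strand 2. Perm now: [2 1 3 4]
Gen 4 (s1^-1): strand 2 crosses under strand 1. Perm now: [1 2 3 4]
Gen 5 (s1): strand 1 crosses over strand 2. Perm now: [2 1 3 4]
Gen 6 (s3): strand 3 crosses over strand 4. Perm now: [2 1 4 3]
Gen 7 (s2): strand 1 crosses over strand 4. Perm now: [2 4 1 3]
Gen 8 (s3): strand 1 crosses over strand 3. Perm now: [2 4 3 1]
Gen 9 (s2^-1): strand 4 crosses under strand 3. Perm now: [2 3 4 1]
Gen 10 (s2^-1): strand 3 crosses under strand 4. Perm now: [2 4 3 1]

Answer: 2 4 3 1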